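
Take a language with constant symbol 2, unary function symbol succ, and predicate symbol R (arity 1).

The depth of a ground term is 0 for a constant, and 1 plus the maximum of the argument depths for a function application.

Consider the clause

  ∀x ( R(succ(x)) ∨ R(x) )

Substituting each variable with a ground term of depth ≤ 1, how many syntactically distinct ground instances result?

Ground terms of depth ≤ 1:
  Count level by level. With function symbols succ/1, the terms of depth ≤ k are the 1 constant together with each function applied to depth-≤(k−1) tuples, so N_k = 1 + N_{k-1}.
  N_0 = 1
  N_1 = 1 + 1 = 2
  Explicitly: 2, succ(2).
So there are 2 ground terms available for substitution.
The body mentions the single quantified variable x; since ground terms form a free algebra, no two substitutions collapse to the same formula.
Number of ground instances = 2.

2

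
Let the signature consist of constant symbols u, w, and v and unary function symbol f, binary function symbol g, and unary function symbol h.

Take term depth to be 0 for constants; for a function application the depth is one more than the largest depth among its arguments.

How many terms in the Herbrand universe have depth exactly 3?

132135

Let N_k count ground terms of depth at most k. Each non-constant term of depth ≤ k is some function symbol applied to depth-≤(k−1) arguments, giving N_k = 3 + N_{k-1} + N_{k-1}^2 + N_{k-1}.
N_0 = 3
N_1 = 3 + 3 + 3^2 + 3 = 18
N_2 = 3 + 18 + 18^2 + 18 = 363
N_3 = 3 + 363 + 363^2 + 363 = 132498
Terms of depth exactly 3: N_3 − N_2 = 132498 − 363 = 132135.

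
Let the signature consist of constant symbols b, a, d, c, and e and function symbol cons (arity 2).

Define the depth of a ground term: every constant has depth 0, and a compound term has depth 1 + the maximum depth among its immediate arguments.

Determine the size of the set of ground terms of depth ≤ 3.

If N_k denotes the number of depth-≤k ground terms, the 5 constants give N_0 = 5, and each function symbol of arity r contributes N_{k-1}^r new terms at level k: N_k = 5 + N_{k-1}^2.
N_0 = 5
N_1 = 5 + 5^2 = 30
N_2 = 5 + 30^2 = 905
N_3 = 5 + 905^2 = 819030

819030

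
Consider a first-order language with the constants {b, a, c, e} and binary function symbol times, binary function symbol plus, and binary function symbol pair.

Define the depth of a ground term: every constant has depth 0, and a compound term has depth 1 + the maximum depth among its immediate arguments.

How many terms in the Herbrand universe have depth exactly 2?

8064

Count level by level. With function symbols times/2, plus/2, pair/2, the terms of depth ≤ k are the 4 constants together with each function applied to depth-≤(k−1) tuples, so N_k = 4 + N_{k-1}^2 + N_{k-1}^2 + N_{k-1}^2.
N_0 = 4
N_1 = 4 + 4^2 + 4^2 + 4^2 = 52
N_2 = 4 + 52^2 + 52^2 + 52^2 = 8116
Terms of depth exactly 2: N_2 − N_1 = 8116 − 52 = 8064.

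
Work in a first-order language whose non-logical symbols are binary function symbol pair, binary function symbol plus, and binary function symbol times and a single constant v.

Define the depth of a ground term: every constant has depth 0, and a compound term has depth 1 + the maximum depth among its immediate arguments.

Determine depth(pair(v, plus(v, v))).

2

depth(plus(v, v)) = 1 + max(0, 0) = 1
depth(pair(v, plus(v, v))) = 1 + max(0, 1) = 2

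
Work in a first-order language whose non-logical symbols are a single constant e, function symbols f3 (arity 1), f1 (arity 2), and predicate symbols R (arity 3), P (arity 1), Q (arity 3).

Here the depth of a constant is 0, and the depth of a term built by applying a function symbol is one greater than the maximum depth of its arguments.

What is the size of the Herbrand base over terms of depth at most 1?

First count ground terms of depth ≤ 1.
Count level by level. With function symbols f3/1, f1/2, the terms of depth ≤ k are the 1 constant together with each function applied to depth-≤(k−1) tuples, so N_k = 1 + N_{k-1} + N_{k-1}^2.
N_0 = 1
N_1 = 1 + 1 + 1^2 = 3
So |H| = 3.
Ground atoms are formed by filling each argument slot of a predicate with a term from H, so an r-ary predicate gives |H|^r atoms:
  R: 3^3 = 27;  P: 3;  Q: 3^3 = 27
Total ground atoms: 27 + 3 + 27 = 57.

57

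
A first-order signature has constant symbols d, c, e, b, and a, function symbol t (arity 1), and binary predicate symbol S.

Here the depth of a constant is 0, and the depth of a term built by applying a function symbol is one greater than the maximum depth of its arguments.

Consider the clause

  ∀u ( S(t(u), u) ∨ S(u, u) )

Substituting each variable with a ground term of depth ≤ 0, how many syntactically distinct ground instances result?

5

Ground terms of depth ≤ 0:
  Count level by level. With function symbols t/1, the terms of depth ≤ k are the 5 constants together with each function applied to depth-≤(k−1) tuples, so N_k = 5 + N_{k-1}.
  N_0 = 5
  Explicitly: d, c, e, b, a.
So there are 5 ground terms available for substitution.
The clause has 1 distinct variable (u), which appears in the body. In the free term algebra distinct substitutions yield syntactically distinct ground instances.
Number of ground instances = 5.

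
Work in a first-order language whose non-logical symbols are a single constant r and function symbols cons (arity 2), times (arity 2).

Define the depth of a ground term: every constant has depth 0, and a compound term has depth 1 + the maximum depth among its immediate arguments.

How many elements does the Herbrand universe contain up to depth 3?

Let N_k = |{terms of depth ≤ k}|. Then N_0 = 1 and N_k = 1 + N_{k-1}^2 + N_{k-1}^2 for k ≥ 1 (one summand per function symbol, arity giving the exponent).
N_0 = 1
N_1 = 1 + 1^2 + 1^2 = 3
N_2 = 1 + 3^2 + 3^2 = 19
N_3 = 1 + 19^2 + 19^2 = 723

723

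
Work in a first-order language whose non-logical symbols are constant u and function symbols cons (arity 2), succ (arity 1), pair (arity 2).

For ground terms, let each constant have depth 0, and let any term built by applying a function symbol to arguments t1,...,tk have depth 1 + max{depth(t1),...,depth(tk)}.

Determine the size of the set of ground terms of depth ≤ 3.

2776

Let N_k = |{terms of depth ≤ k}|. Then N_0 = 1 and N_k = 1 + N_{k-1}^2 + N_{k-1} + N_{k-1}^2 for k ≥ 1 (one summand per function symbol, arity giving the exponent).
N_0 = 1
N_1 = 1 + 1^2 + 1 + 1^2 = 4
N_2 = 1 + 4^2 + 4 + 4^2 = 37
N_3 = 1 + 37^2 + 37 + 37^2 = 2776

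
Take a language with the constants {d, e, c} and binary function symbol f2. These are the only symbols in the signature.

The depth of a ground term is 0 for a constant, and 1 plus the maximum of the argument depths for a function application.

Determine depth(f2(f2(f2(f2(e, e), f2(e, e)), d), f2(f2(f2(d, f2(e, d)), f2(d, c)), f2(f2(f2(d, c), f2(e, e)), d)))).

depth(f2(e, e)) = 1 + max(0, 0) = 1
depth(f2(f2(e, e), f2(e, e))) = 1 + max(1, 1) = 2
depth(f2(f2(f2(e, e), f2(e, e)), d)) = 1 + max(2, 0) = 3
depth(f2(e, d)) = 1 + max(0, 0) = 1
depth(f2(d, f2(e, d))) = 1 + max(0, 1) = 2
depth(f2(d, c)) = 1 + max(0, 0) = 1
depth(f2(f2(d, f2(e, d)), f2(d, c))) = 1 + max(2, 1) = 3
depth(f2(f2(d, c), f2(e, e))) = 1 + max(1, 1) = 2
depth(f2(f2(f2(d, c), f2(e, e)), d)) = 1 + max(2, 0) = 3
depth(f2(f2(f2(d, f2(e, d)), f2(d, c)), f2(f2(f2(d, c), f2(e, e)), d))) = 1 + max(3, 3) = 4
depth(f2(f2(f2(f2(e, e), f2(e, e)), d), f2(f2(f2(d, f2(e, d)), f2(d, c)), f2(f2(f2(d, c), f2(e, e)), d)))) = 1 + max(3, 4) = 5

5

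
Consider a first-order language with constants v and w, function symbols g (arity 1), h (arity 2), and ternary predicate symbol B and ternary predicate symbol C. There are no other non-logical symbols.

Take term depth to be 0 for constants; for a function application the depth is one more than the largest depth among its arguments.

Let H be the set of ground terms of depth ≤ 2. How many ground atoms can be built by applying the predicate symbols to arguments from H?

810448

First count ground terms of depth ≤ 2.
If N_k denotes the number of depth-≤k ground terms, the 2 constants give N_0 = 2, and each function symbol of arity r contributes N_{k-1}^r new terms at level k: N_k = 2 + N_{k-1} + N_{k-1}^2.
N_0 = 2
N_1 = 2 + 2 + 2^2 = 8
N_2 = 2 + 8 + 8^2 = 74
So |H| = 74.
Each predicate of arity r yields |H|^r ground atoms (one per choice of an r-tuple from H):
  B: 74^3 = 405224;  C: 74^3 = 405224
Total ground atoms: 405224 + 405224 = 810448.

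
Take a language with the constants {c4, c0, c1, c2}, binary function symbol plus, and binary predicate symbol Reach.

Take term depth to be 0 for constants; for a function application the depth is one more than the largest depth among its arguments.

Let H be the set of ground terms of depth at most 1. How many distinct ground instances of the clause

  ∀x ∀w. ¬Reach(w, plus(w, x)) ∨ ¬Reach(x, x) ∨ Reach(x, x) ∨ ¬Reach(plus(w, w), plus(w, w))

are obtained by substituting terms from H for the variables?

Ground terms of depth ≤ 1:
  Let N_k count ground terms of depth at most k. Each non-constant term of depth ≤ k is some function symbol applied to depth-≤(k−1) arguments, giving N_k = 4 + N_{k-1}^2.
  N_0 = 4
  N_1 = 4 + 4^2 = 20
So there are 20 ground terms available for substitution.
Each of x, w ranges independently over the available ground terms, and distinct assignments produce distinct instances.
Number of ground instances = 20^2 = 400.

400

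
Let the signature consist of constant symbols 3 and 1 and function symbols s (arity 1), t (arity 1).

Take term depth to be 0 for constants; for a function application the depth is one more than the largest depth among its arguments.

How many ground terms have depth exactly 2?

8

Count level by level. With function symbols s/1, t/1, the terms of depth ≤ k are the 2 constants together with each function applied to depth-≤(k−1) tuples, so N_k = 2 + N_{k-1} + N_{k-1}.
N_0 = 2
N_1 = 2 + 2 + 2 = 6
N_2 = 2 + 6 + 6 = 14
Terms of depth exactly 2: N_2 − N_1 = 14 − 6 = 8.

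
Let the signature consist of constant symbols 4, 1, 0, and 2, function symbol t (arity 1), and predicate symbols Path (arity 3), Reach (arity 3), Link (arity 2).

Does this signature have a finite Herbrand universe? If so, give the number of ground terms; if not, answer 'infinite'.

The signature has at least one function symbol (t, arity 1) and at least one constant (4).
Iterating t gives infinitely many distinct ground terms: 4, t(4), t(t(4)), ...
So the Herbrand universe is infinite.

infinite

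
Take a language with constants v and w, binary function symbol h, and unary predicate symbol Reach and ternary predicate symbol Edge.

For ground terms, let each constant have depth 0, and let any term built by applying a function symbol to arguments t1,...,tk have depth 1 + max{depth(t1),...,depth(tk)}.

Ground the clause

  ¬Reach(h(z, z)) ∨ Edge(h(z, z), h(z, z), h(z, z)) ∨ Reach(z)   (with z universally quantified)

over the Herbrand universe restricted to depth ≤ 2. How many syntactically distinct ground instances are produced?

Ground terms of depth ≤ 2:
  Let N_k = |{terms of depth ≤ k}|. Then N_0 = 2 and N_k = 2 + N_{k-1}^2 for k ≥ 1 (one summand per function symbol, arity giving the exponent).
  N_0 = 2
  N_1 = 2 + 2^2 = 6
  N_2 = 2 + 6^2 = 38
So there are 38 ground terms available for substitution.
The body mentions the single quantified variable z; since ground terms form a free algebra, no two substitutions collapse to the same formula.
Number of ground instances = 38.

38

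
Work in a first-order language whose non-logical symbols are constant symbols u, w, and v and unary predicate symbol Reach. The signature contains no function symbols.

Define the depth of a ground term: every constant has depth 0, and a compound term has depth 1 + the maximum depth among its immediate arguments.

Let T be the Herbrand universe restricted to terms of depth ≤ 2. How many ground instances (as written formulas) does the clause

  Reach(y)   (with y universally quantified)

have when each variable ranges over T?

Ground terms of depth ≤ 2:
  With no function symbols every ground term is a constant, so there are exactly 3 ground terms at every depth bound.
  N_0 = 3
  N_1 = 3
  N_2 = 3
  Explicitly: u, w, v.
So there are 3 ground terms available for substitution.
The clause has 1 distinct variable (y), which appears in the body. In the free term algebra distinct substitutions yield syntactically distinct ground instances.
Number of ground instances = 3.

3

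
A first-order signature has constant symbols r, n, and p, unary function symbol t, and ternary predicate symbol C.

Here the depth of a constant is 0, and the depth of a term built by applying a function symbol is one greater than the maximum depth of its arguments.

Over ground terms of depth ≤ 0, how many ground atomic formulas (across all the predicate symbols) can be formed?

27

First count ground terms of depth ≤ 0.
Let N_k = |{terms of depth ≤ k}|. Then N_0 = 3 and N_k = 3 + N_{k-1} for k ≥ 1 (one summand per function symbol, arity giving the exponent).
N_0 = 3
Explicitly: r, n, p.
So |H| = 3.
Each predicate of arity r yields |H|^r ground atoms (one per choice of an r-tuple from H):
  C: 3^3 = 27
Total ground atoms: 27.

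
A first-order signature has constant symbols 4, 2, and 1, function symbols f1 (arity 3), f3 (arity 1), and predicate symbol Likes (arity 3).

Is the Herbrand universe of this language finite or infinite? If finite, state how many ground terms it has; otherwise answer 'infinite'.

infinite

The signature has at least one function symbol (f1, arity 3) and at least one constant (4).
Iterating f1 gives infinitely many distinct ground terms: 4, f1(4, 4, 4), f1(f1(4, 4, 4), f1(4, 4, 4), f1(4, 4, 4)), ...
So the Herbrand universe is infinite.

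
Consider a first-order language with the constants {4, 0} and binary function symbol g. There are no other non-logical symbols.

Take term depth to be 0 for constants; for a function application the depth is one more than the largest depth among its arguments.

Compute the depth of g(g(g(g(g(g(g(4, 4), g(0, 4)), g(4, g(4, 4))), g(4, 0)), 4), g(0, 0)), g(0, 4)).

depth(g(4, 4)) = 1 + max(0, 0) = 1
depth(g(0, 4)) = 1 + max(0, 0) = 1
depth(g(g(4, 4), g(0, 4))) = 1 + max(1, 1) = 2
depth(g(4, g(4, 4))) = 1 + max(0, 1) = 2
depth(g(g(g(4, 4), g(0, 4)), g(4, g(4, 4)))) = 1 + max(2, 2) = 3
depth(g(4, 0)) = 1 + max(0, 0) = 1
depth(g(g(g(g(4, 4), g(0, 4)), g(4, g(4, 4))), g(4, 0))) = 1 + max(3, 1) = 4
depth(g(g(g(g(g(4, 4), g(0, 4)), g(4, g(4, 4))), g(4, 0)), 4)) = 1 + max(4, 0) = 5
depth(g(0, 0)) = 1 + max(0, 0) = 1
depth(g(g(g(g(g(g(4, 4), g(0, 4)), g(4, g(4, 4))), g(4, 0)), 4), g(0, 0))) = 1 + max(5, 1) = 6
depth(g(g(g(g(g(g(g(4, 4), g(0, 4)), g(4, g(4, 4))), g(4, 0)), 4), g(0, 0)), g(0, 4))) = 1 + max(6, 1) = 7

7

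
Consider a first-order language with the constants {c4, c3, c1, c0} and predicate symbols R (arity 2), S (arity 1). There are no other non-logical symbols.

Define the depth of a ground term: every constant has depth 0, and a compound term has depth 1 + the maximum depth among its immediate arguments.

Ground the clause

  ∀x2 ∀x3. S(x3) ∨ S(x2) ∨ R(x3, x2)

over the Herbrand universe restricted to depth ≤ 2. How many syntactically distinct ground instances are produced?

Ground terms of depth ≤ 2:
  With no function symbols every ground term is a constant, so there are exactly 4 ground terms at every depth bound.
  N_0 = 4
  N_1 = 4
  N_2 = 4
So there are 4 ground terms available for substitution.
Each of x2, x3 ranges independently over the available ground terms, and distinct assignments produce distinct instances.
Number of ground instances = 4^2 = 16.

16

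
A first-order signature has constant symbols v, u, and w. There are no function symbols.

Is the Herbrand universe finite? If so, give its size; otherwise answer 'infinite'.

3

There are no function symbols, so every ground term is one of the 3 constants.
The Herbrand universe is {v, u, w}, which is finite with 3 elements.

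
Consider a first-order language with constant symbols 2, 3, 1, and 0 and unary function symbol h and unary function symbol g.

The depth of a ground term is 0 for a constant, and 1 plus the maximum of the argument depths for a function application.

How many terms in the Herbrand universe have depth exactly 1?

8

If N_k denotes the number of depth-≤k ground terms, the 4 constants give N_0 = 4, and each function symbol of arity r contributes N_{k-1}^r new terms at level k: N_k = 4 + N_{k-1} + N_{k-1}.
N_0 = 4
N_1 = 4 + 4 + 4 = 12
Terms of depth exactly 1: N_1 − N_0 = 12 − 4 = 8.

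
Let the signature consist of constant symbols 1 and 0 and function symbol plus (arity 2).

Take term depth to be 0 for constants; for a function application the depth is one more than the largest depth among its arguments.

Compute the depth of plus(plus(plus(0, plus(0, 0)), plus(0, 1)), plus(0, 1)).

4

depth(plus(0, 0)) = 1 + max(0, 0) = 1
depth(plus(0, plus(0, 0))) = 1 + max(0, 1) = 2
depth(plus(0, 1)) = 1 + max(0, 0) = 1
depth(plus(plus(0, plus(0, 0)), plus(0, 1))) = 1 + max(2, 1) = 3
depth(plus(plus(plus(0, plus(0, 0)), plus(0, 1)), plus(0, 1))) = 1 + max(3, 1) = 4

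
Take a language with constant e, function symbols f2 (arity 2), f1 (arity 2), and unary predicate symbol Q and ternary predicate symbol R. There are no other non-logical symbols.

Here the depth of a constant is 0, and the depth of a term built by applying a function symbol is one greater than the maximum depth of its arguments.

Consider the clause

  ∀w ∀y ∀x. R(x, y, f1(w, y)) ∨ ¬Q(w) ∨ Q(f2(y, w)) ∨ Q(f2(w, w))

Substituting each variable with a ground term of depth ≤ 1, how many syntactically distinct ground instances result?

27

Ground terms of depth ≤ 1:
  Write N_k for the number of ground terms of depth ≤ k. A term of depth ≤ k is either a constant or a function symbol applied to arguments of depth ≤ k−1, so N_k = 1 + N_{k-1}^2 + N_{k-1}^2.
  N_0 = 1
  N_1 = 1 + 1^2 + 1^2 = 3
  Explicitly: e, f2(e, e), f1(e, e).
So there are 3 ground terms available for substitution.
Each of w, y, x ranges independently over the available ground terms, and distinct assignments produce distinct instances.
Number of ground instances = 3^3 = 27.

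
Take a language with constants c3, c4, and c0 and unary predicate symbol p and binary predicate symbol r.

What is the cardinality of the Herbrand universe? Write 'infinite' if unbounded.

There are no function symbols, so every ground term is one of the 3 constants.
The Herbrand universe is {c3, c4, c0}, which is finite with 3 elements.

3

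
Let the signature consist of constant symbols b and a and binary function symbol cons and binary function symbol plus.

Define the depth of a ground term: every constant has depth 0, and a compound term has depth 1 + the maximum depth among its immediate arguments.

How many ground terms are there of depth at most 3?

Let N_k = |{terms of depth ≤ k}|. Then N_0 = 2 and N_k = 2 + N_{k-1}^2 + N_{k-1}^2 for k ≥ 1 (one summand per function symbol, arity giving the exponent).
N_0 = 2
N_1 = 2 + 2^2 + 2^2 = 10
N_2 = 2 + 10^2 + 10^2 = 202
N_3 = 2 + 202^2 + 202^2 = 81610

81610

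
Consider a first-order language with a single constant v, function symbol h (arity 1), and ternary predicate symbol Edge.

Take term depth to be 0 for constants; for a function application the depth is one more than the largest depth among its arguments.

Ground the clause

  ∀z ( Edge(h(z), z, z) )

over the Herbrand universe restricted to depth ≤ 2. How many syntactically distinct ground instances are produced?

3

Ground terms of depth ≤ 2:
  If N_k denotes the number of depth-≤k ground terms, the 1 constant gives N_0 = 1, and each function symbol of arity r contributes N_{k-1}^r new terms at level k: N_k = 1 + N_{k-1}.
  N_0 = 1
  N_1 = 1 + 1 = 2
  N_2 = 1 + 2 = 3
So there are 3 ground terms available for substitution.
There is 1 variable to instantiate (z),  occurring in at least one literal, so different choices give different ground instances.
Number of ground instances = 3.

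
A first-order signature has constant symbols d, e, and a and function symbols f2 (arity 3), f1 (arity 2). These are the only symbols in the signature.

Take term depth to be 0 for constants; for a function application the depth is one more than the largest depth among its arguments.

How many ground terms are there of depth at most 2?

60843

Let N_k count ground terms of depth at most k. Each non-constant term of depth ≤ k is some function symbol applied to depth-≤(k−1) arguments, giving N_k = 3 + N_{k-1}^3 + N_{k-1}^2.
N_0 = 3
N_1 = 3 + 3^3 + 3^2 = 39
N_2 = 3 + 39^3 + 39^2 = 60843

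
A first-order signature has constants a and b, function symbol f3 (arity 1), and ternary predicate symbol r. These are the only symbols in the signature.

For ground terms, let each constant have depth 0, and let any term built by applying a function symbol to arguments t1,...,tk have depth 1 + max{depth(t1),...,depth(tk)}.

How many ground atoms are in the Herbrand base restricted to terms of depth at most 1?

64

First count ground terms of depth ≤ 1.
Let N_k = |{terms of depth ≤ k}|. Then N_0 = 2 and N_k = 2 + N_{k-1} for k ≥ 1 (one summand per function symbol, arity giving the exponent).
N_0 = 2
N_1 = 2 + 2 = 4
So |H| = 4.
Ground atoms are formed by filling each argument slot of a predicate with a term from H, so an r-ary predicate gives |H|^r atoms:
  r: 4^3 = 64
Total ground atoms: 64.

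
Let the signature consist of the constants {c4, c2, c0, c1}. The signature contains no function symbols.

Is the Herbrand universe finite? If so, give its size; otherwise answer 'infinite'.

4

There are no function symbols, so every ground term is one of the 4 constants.
The Herbrand universe is {c4, c2, c0, c1}, which is finite with 4 elements.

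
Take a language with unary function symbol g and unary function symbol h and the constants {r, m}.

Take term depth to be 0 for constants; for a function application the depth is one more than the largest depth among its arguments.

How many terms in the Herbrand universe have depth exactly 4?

If N_k denotes the number of depth-≤k ground terms, the 2 constants give N_0 = 2, and each function symbol of arity r contributes N_{k-1}^r new terms at level k: N_k = 2 + N_{k-1} + N_{k-1}.
N_0 = 2
N_1 = 2 + 2 + 2 = 6
N_2 = 2 + 6 + 6 = 14
N_3 = 2 + 14 + 14 = 30
N_4 = 2 + 30 + 30 = 62
Terms of depth exactly 4: N_4 − N_3 = 62 − 30 = 32.

32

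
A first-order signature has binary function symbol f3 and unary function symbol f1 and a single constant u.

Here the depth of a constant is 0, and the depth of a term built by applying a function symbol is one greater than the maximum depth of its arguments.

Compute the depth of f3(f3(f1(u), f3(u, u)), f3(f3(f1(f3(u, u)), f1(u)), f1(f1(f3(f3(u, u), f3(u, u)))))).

depth(f1(u)) = 1 + depth(u) = 1 + 0 = 1
depth(f3(u, u)) = 1 + max(0, 0) = 1
depth(f3(f1(u), f3(u, u))) = 1 + max(1, 1) = 2
depth(f1(f3(u, u))) = 1 + depth(f3(u, u)) = 1 + 1 = 2
depth(f3(f1(f3(u, u)), f1(u))) = 1 + max(2, 1) = 3
depth(f3(f3(u, u), f3(u, u))) = 1 + max(1, 1) = 2
depth(f1(f3(f3(u, u), f3(u, u)))) = 1 + depth(f3(f3(u, u), f3(u, u))) = 1 + 2 = 3
depth(f1(f1(f3(f3(u, u), f3(u, u))))) = 1 + depth(f1(f3(f3(u, u), f3(u, u)))) = 1 + 3 = 4
depth(f3(f3(f1(f3(u, u)), f1(u)), f1(f1(f3(f3(u, u), f3(u, u)))))) = 1 + max(3, 4) = 5
depth(f3(f3(f1(u), f3(u, u)), f3(f3(f1(f3(u, u)), f1(u)), f1(f1(f3(f3(u, u), f3(u, u))))))) = 1 + max(2, 5) = 6

6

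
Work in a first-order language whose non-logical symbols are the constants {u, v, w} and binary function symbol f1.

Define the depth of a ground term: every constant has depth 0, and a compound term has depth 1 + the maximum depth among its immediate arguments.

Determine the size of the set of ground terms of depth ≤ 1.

Let N_k = |{terms of depth ≤ k}|. Then N_0 = 3 and N_k = 3 + N_{k-1}^2 for k ≥ 1 (one summand per function symbol, arity giving the exponent).
N_0 = 3
N_1 = 3 + 3^2 = 12

12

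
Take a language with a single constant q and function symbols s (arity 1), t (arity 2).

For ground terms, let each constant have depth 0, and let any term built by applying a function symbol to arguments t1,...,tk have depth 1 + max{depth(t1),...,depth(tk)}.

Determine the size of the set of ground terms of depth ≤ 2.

Write N_k for the number of ground terms of depth ≤ k. A term of depth ≤ k is either a constant or a function symbol applied to arguments of depth ≤ k−1, so N_k = 1 + N_{k-1} + N_{k-1}^2.
N_0 = 1
N_1 = 1 + 1 + 1^2 = 3
N_2 = 1 + 3 + 3^2 = 13

13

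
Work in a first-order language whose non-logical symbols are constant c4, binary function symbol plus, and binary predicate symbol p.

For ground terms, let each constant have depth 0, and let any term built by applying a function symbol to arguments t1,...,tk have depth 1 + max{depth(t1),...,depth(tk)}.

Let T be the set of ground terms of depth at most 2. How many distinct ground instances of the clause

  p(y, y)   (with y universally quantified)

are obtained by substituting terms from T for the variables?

Ground terms of depth ≤ 2:
  Let N_k count ground terms of depth at most k. Each non-constant term of depth ≤ k is some function symbol applied to depth-≤(k−1) arguments, giving N_k = 1 + N_{k-1}^2.
  N_0 = 1
  N_1 = 1 + 1^2 = 2
  N_2 = 1 + 2^2 = 5
  Explicitly: c4, plus(c4, c4), plus(c4, plus(c4, c4)), plus(plus(c4, c4), c4), plus(plus(c4, c4), plus(c4, c4)).
So there are 5 ground terms available for substitution.
The variable y ranges independently over the available ground terms, and distinct assignments produce distinct instances.
Number of ground instances = 5.

5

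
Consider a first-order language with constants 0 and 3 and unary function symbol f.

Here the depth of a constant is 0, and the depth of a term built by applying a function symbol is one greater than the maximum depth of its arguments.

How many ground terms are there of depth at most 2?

Let N_k = |{terms of depth ≤ k}|. Then N_0 = 2 and N_k = 2 + N_{k-1} for k ≥ 1 (one summand per function symbol, arity giving the exponent).
N_0 = 2
N_1 = 2 + 2 = 4
N_2 = 2 + 4 = 6

6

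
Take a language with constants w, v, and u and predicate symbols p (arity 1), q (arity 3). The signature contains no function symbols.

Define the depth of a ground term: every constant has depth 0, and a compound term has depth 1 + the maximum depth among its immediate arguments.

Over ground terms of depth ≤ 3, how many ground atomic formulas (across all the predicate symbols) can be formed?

30

First count ground terms of depth ≤ 3.
With no function symbols every ground term is a constant, so there are exactly 3 ground terms at every depth bound.
N_0 = 3
N_1 = 3
N_2 = 3
N_3 = 3
Explicitly: w, v, u.
So |H| = 3.
Each predicate of arity r yields |H|^r ground atoms (one per choice of an r-tuple from H):
  p: 3;  q: 3^3 = 27
Total ground atoms: 3 + 27 = 30.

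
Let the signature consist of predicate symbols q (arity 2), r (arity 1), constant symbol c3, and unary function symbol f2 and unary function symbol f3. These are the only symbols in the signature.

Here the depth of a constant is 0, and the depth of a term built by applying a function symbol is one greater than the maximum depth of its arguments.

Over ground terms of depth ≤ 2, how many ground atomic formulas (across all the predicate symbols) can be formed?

First count ground terms of depth ≤ 2.
Write N_k for the number of ground terms of depth ≤ k. A term of depth ≤ k is either a constant or a function symbol applied to arguments of depth ≤ k−1, so N_k = 1 + N_{k-1} + N_{k-1}.
N_0 = 1
N_1 = 1 + 1 + 1 = 3
N_2 = 1 + 3 + 3 = 7
So |H| = 7.
For each predicate symbol, the number of ground atoms is |H| raised to its arity; summing:
  q: 7^2 = 49;  r: 7
Total ground atoms: 49 + 7 = 56.

56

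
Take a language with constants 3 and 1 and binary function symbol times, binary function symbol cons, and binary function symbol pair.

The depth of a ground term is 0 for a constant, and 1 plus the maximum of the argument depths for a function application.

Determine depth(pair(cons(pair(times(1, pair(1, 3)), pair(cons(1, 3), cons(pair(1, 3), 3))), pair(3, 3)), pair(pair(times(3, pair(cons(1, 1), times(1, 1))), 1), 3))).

depth(pair(1, 3)) = 1 + max(0, 0) = 1
depth(times(1, pair(1, 3))) = 1 + max(0, 1) = 2
depth(cons(1, 3)) = 1 + max(0, 0) = 1
depth(cons(pair(1, 3), 3)) = 1 + max(1, 0) = 2
depth(pair(cons(1, 3), cons(pair(1, 3), 3))) = 1 + max(1, 2) = 3
depth(pair(times(1, pair(1, 3)), pair(cons(1, 3), cons(pair(1, 3), 3)))) = 1 + max(2, 3) = 4
depth(pair(3, 3)) = 1 + max(0, 0) = 1
depth(cons(pair(times(1, pair(1, 3)), pair(cons(1, 3), cons(pair(1, 3), 3))), pair(3, 3))) = 1 + max(4, 1) = 5
depth(cons(1, 1)) = 1 + max(0, 0) = 1
depth(times(1, 1)) = 1 + max(0, 0) = 1
depth(pair(cons(1, 1), times(1, 1))) = 1 + max(1, 1) = 2
depth(times(3, pair(cons(1, 1), times(1, 1)))) = 1 + max(0, 2) = 3
depth(pair(times(3, pair(cons(1, 1), times(1, 1))), 1)) = 1 + max(3, 0) = 4
depth(pair(pair(times(3, pair(cons(1, 1), times(1, 1))), 1), 3)) = 1 + max(4, 0) = 5
depth(pair(cons(pair(times(1, pair(1, 3)), pair(cons(1, 3), cons(pair(1, 3), 3))), pair(3, 3)), pair(pair(times(3, pair(cons(1, 1), times(1, 1))), 1), 3))) = 1 + max(5, 5) = 6

6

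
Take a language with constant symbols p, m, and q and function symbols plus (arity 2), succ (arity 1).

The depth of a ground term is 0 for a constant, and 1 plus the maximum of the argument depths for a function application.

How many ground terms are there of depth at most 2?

243

Let N_k = |{terms of depth ≤ k}|. Then N_0 = 3 and N_k = 3 + N_{k-1}^2 + N_{k-1} for k ≥ 1 (one summand per function symbol, arity giving the exponent).
N_0 = 3
N_1 = 3 + 3^2 + 3 = 15
N_2 = 3 + 15^2 + 15 = 243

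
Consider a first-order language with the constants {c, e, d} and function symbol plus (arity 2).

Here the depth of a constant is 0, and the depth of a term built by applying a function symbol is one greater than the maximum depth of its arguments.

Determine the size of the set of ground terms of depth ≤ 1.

12

Write N_k for the number of ground terms of depth ≤ k. A term of depth ≤ k is either a constant or a function symbol applied to arguments of depth ≤ k−1, so N_k = 3 + N_{k-1}^2.
N_0 = 3
N_1 = 3 + 3^2 = 12
Explicitly: c, e, d, plus(c, c), plus(c, e), plus(c, d), plus(e, c), plus(e, e), plus(e, d), plus(d, c), plus(d, e), plus(d, d).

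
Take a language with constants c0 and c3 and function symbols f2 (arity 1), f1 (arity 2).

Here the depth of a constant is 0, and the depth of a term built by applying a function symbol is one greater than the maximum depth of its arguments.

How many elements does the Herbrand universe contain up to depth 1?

Let N_k count ground terms of depth at most k. Each non-constant term of depth ≤ k is some function symbol applied to depth-≤(k−1) arguments, giving N_k = 2 + N_{k-1} + N_{k-1}^2.
N_0 = 2
N_1 = 2 + 2 + 2^2 = 8

8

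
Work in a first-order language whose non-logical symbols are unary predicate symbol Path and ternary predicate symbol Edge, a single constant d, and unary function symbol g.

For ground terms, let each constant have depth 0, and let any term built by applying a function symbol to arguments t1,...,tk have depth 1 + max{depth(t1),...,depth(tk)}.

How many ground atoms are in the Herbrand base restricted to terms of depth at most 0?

2

First count ground terms of depth ≤ 0.
Count level by level. With function symbols g/1, the terms of depth ≤ k are the 1 constant together with each function applied to depth-≤(k−1) tuples, so N_k = 1 + N_{k-1}.
N_0 = 1
Explicitly: d.
So |H| = 1.
Each predicate of arity r yields |H|^r ground atoms (one per choice of an r-tuple from H):
  Path: 1;  Edge: 1^3 = 1
Total ground atoms: 1 + 1 = 2.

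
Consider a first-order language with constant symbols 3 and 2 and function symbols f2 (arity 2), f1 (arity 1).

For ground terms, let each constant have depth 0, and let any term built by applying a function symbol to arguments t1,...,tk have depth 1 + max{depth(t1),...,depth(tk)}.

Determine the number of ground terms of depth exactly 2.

Let N_k = |{terms of depth ≤ k}|. Then N_0 = 2 and N_k = 2 + N_{k-1}^2 + N_{k-1} for k ≥ 1 (one summand per function symbol, arity giving the exponent).
N_0 = 2
N_1 = 2 + 2^2 + 2 = 8
N_2 = 2 + 8^2 + 8 = 74
Terms of depth exactly 2: N_2 − N_1 = 74 − 8 = 66.

66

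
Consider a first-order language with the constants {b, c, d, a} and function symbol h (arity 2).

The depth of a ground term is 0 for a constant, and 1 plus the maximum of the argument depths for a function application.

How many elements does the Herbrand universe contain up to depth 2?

Let N_k count ground terms of depth at most k. Each non-constant term of depth ≤ k is some function symbol applied to depth-≤(k−1) arguments, giving N_k = 4 + N_{k-1}^2.
N_0 = 4
N_1 = 4 + 4^2 = 20
N_2 = 4 + 20^2 = 404

404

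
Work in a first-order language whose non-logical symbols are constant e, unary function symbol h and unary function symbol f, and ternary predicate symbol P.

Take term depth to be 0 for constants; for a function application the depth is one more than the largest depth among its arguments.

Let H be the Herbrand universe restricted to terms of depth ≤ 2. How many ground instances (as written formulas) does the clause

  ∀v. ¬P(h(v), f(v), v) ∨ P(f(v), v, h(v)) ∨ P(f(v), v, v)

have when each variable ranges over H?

Ground terms of depth ≤ 2:
  Count level by level. With function symbols h/1, f/1, the terms of depth ≤ k are the 1 constant together with each function applied to depth-≤(k−1) tuples, so N_k = 1 + N_{k-1} + N_{k-1}.
  N_0 = 1
  N_1 = 1 + 1 + 1 = 3
  N_2 = 1 + 3 + 3 = 7
  Explicitly: e, h(e), h(h(e)), h(f(e)), f(e), f(h(e)), f(f(e)).
So there are 7 ground terms available for substitution.
The body mentions the single quantified variable v; since ground terms form a free algebra, no two substitutions collapse to the same formula.
Number of ground instances = 7.

7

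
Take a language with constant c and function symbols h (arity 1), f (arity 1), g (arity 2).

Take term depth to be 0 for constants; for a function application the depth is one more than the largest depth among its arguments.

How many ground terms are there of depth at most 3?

676

Let N_k count ground terms of depth at most k. Each non-constant term of depth ≤ k is some function symbol applied to depth-≤(k−1) arguments, giving N_k = 1 + N_{k-1} + N_{k-1} + N_{k-1}^2.
N_0 = 1
N_1 = 1 + 1 + 1 + 1^2 = 4
N_2 = 1 + 4 + 4 + 4^2 = 25
N_3 = 1 + 25 + 25 + 25^2 = 676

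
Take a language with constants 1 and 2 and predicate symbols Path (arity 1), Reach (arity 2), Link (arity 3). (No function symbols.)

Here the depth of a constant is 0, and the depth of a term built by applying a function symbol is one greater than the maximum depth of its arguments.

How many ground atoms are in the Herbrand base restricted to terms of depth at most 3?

First count ground terms of depth ≤ 3.
With no function symbols every ground term is a constant, so there are exactly 2 ground terms at every depth bound.
N_0 = 2
N_1 = 2
N_2 = 2
N_3 = 2
So |H| = 2.
Each predicate of arity r yields |H|^r ground atoms (one per choice of an r-tuple from H):
  Path: 2;  Reach: 2^2 = 4;  Link: 2^3 = 8
Total ground atoms: 2 + 4 + 8 = 14.

14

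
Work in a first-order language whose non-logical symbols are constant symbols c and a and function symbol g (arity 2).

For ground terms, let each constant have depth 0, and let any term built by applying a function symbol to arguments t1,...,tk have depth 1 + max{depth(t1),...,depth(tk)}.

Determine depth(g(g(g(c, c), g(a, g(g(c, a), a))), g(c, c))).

depth(g(c, c)) = 1 + max(0, 0) = 1
depth(g(c, a)) = 1 + max(0, 0) = 1
depth(g(g(c, a), a)) = 1 + max(1, 0) = 2
depth(g(a, g(g(c, a), a))) = 1 + max(0, 2) = 3
depth(g(g(c, c), g(a, g(g(c, a), a)))) = 1 + max(1, 3) = 4
depth(g(g(g(c, c), g(a, g(g(c, a), a))), g(c, c))) = 1 + max(4, 1) = 5

5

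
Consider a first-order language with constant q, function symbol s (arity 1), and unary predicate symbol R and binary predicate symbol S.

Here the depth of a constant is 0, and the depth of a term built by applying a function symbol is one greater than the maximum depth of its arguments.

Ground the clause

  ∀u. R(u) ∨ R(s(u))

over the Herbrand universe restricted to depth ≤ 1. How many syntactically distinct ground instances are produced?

2

Ground terms of depth ≤ 1:
  Write N_k for the number of ground terms of depth ≤ k. A term of depth ≤ k is either a constant or a function symbol applied to arguments of depth ≤ k−1, so N_k = 1 + N_{k-1}.
  N_0 = 1
  N_1 = 1 + 1 = 2
  Explicitly: q, s(q).
So there are 2 ground terms available for substitution.
The clause has 1 distinct variable (u), which appears in the body. In the free term algebra distinct substitutions yield syntactically distinct ground instances.
Number of ground instances = 2.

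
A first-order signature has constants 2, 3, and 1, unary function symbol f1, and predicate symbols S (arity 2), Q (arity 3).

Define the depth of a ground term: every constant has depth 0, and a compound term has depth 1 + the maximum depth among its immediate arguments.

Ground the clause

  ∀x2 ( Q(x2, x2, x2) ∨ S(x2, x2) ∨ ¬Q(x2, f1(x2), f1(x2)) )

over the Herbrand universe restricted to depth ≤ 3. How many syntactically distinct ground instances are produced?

Ground terms of depth ≤ 3:
  Write N_k for the number of ground terms of depth ≤ k. A term of depth ≤ k is either a constant or a function symbol applied to arguments of depth ≤ k−1, so N_k = 3 + N_{k-1}.
  N_0 = 3
  N_1 = 3 + 3 = 6
  N_2 = 3 + 6 = 9
  N_3 = 3 + 9 = 12
  Explicitly: 2, 3, 1, f1(2), f1(3), f1(1), f1(f1(2)), f1(f1(3)), f1(f1(1)), f1(f1(f1(2))), f1(f1(f1(3))), f1(f1(f1(1))).
So there are 12 ground terms available for substitution.
The body mentions the single quantified variable x2; since ground terms form a free algebra, no two substitutions collapse to the same formula.
Number of ground instances = 12.

12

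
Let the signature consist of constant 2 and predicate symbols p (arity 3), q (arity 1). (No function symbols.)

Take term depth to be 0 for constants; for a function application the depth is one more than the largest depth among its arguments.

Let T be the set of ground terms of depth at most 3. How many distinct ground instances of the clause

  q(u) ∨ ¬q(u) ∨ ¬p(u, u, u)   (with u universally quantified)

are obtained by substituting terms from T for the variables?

Ground terms of depth ≤ 3:
  With no function symbols every ground term is a constant, so there is exactly 1 ground term at every depth bound.
  N_0 = 1
  N_1 = 1
  N_2 = 1
  N_3 = 1
  Explicitly: 2.
So there is exactly 1 ground term available for substitution.
The clause has 1 distinct variable (u), which appears in the body. In the free term algebra distinct substitutions yield syntactically distinct ground instances.
Number of ground instances = 1.

1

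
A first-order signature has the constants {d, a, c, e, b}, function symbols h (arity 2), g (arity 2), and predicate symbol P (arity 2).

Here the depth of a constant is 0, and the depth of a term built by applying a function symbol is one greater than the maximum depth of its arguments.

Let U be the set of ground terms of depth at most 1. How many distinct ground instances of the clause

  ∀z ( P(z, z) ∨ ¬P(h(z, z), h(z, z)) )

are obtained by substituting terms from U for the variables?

55

Ground terms of depth ≤ 1:
  If N_k denotes the number of depth-≤k ground terms, the 5 constants give N_0 = 5, and each function symbol of arity r contributes N_{k-1}^r new terms at level k: N_k = 5 + N_{k-1}^2 + N_{k-1}^2.
  N_0 = 5
  N_1 = 5 + 5^2 + 5^2 = 55
So there are 55 ground terms available for substitution.
The body mentions the single quantified variable z; since ground terms form a free algebra, no two substitutions collapse to the same formula.
Number of ground instances = 55.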